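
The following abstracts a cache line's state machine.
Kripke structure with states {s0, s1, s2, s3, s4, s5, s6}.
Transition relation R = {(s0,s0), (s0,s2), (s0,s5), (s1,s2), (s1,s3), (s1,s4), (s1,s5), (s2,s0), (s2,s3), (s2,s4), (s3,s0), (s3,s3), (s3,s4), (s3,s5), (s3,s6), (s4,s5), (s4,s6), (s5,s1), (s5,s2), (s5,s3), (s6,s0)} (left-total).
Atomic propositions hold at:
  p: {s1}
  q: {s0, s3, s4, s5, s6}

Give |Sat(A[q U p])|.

A[q U p]: least fixpoint, start Z0 = Sat(p) = {s1}, add states in Sat(q) with every successor in Z. Already a fixed point.
Sat(A[q U p]) = {s1}
|Sat(A[q U p])| = |{s1}| = 1.

1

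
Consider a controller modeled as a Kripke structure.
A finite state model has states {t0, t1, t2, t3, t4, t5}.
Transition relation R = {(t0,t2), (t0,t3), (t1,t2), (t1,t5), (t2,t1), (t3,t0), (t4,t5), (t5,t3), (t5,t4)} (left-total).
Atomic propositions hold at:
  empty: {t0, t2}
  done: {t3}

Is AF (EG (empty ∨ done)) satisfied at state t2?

No

Sat(empty ∨ done) = {t0, t2, t3}
EG (empty ∨ done): greatest fixpoint, start Z0 = {t0, t2, t3}, keep only states in Sat with some successor in Z. Z1 = {t0, t3}; fixed.
Sat(EG (empty ∨ done)) = {t0, t3}
AF (EG (empty ∨ done)): least fixpoint, start Z0 = {t0, t3}, add states with every successor in Z. Already a fixed point.
Sat(AF (EG (empty ∨ done))) = {t0, t3}
t2 ∉ Sat(AF (EG (empty ∨ done))) = {t0, t3}, so the formula does not hold at t2.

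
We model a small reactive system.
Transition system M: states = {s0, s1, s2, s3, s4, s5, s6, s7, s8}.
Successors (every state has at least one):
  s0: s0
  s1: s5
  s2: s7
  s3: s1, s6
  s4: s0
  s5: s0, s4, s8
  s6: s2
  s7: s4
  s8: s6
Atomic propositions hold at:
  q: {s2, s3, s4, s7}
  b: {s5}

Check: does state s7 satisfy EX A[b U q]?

A[b U q]: least fixpoint, start Z0 = Sat(q) = {s2, s3, s4, s7}, add states in Sat(b) with every successor in Z. Already a fixed point.
Sat(A[b U q]) = {s2, s3, s4, s7}
Sat(EX A[b U q]) = {s : some successor in {s2, s3, s4, s7}} = {s2, s5, s6, s7}
s7 ∈ Sat(EX A[b U q]) = {s2, s5, s6, s7}, so the formula holds at s7.

Yes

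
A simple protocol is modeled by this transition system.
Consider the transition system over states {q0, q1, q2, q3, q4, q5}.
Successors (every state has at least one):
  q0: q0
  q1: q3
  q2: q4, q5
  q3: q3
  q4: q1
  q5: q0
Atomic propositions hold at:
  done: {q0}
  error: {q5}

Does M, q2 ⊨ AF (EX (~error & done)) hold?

Sat(~error) = {q0, q1, q2, q3, q4}
Sat(~error & done) = {q0}
Sat(EX (~error & done)) = {s : some successor in {q0}} = {q0, q5}
AF (EX (~error & done)): least fixpoint, start Z0 = {q0, q5}, add states with every successor in Z. Already a fixed point.
Sat(AF (EX (~error & done))) = {q0, q5}
q2 ∉ Sat(AF (EX (~error & done))) = {q0, q5}, so the formula does not hold at q2.

No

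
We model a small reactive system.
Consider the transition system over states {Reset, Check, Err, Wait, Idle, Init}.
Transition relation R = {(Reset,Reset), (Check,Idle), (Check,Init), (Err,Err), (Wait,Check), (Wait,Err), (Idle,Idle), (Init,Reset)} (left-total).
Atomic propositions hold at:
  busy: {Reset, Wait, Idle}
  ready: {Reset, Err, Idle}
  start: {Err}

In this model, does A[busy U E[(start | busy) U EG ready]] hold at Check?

No

Sat(start | busy) = {Reset, Err, Wait, Idle}
EG ready: greatest fixpoint, start Z0 = {Reset, Err, Idle}, keep only states in Sat with some successor in Z. Already a fixed point.
Sat(EG ready) = {Reset, Err, Idle}
E[(start | busy) U EG ready]: least fixpoint, start Z0 = Sat(EG ready) = {Reset, Err, Idle}, add states in Sat(start | busy) with some successor in Z. Z1 = {Reset, Err, Wait, Idle}; fixed.
Sat(E[(start | busy) U EG ready]) = {Reset, Err, Wait, Idle}
A[busy U E[(start | busy) U EG ready]]: least fixpoint, start Z0 = Sat(E[(start | busy) U EG ready]) = {Reset, Err, Wait, Idle}, add states in Sat(busy) with every successor in Z. Already a fixed point.
Sat(A[busy U E[(start | busy) U EG ready]]) = {Reset, Err, Wait, Idle}
Check ∉ Sat(A[busy U E[(start | busy) U EG ready]]) = {Reset, Err, Wait, Idle}, so the formula does not hold at Check.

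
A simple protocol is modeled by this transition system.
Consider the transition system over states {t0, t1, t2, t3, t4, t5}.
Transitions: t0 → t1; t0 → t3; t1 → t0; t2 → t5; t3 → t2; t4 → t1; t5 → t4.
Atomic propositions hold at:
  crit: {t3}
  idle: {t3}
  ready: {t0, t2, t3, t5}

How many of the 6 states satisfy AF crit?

AF crit: least fixpoint, start Z0 = {t3}, add states with every successor in Z. Already a fixed point.
Sat(AF crit) = {t3}
|Sat(AF crit)| = |{t3}| = 1.

1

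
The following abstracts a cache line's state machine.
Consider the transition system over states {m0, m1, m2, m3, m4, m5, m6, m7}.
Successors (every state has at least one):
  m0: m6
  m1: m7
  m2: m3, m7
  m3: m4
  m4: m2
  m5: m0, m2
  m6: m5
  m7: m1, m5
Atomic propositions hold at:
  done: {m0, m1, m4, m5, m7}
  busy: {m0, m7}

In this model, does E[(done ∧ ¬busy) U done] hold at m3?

Sat(¬busy) = {m1, m2, m3, m4, m5, m6}
Sat(done ∧ ¬busy) = {m1, m4, m5}
E[(done ∧ ¬busy) U done]: least fixpoint, start Z0 = Sat(done) = {m0, m1, m4, m5, m7}, add states in Sat(done ∧ ¬busy) with some successor in Z. Already a fixed point.
Sat(E[(done ∧ ¬busy) U done]) = {m0, m1, m4, m5, m7}
m3 ∉ Sat(E[(done ∧ ¬busy) U done]) = {m0, m1, m4, m5, m7}, so the formula does not hold at m3.

No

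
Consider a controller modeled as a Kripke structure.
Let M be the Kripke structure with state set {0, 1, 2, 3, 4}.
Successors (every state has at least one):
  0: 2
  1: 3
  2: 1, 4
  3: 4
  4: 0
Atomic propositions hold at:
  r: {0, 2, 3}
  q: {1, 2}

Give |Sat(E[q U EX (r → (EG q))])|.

3

EG q: greatest fixpoint, start Z0 = {1, 2}, keep only states in Sat with some successor in Z. Z1 = {2}; Z2 = ∅; fixed.
Sat(EG q) = ∅
Sat(r → (EG q)) = {1, 4}
Sat(EX (r → (EG q))) = {s : some successor in {1, 4}} = {2, 3}
E[q U EX (r → (EG q))]: least fixpoint, start Z0 = Sat(EX (r → (EG q))) = {2, 3}, add states in Sat(q) with some successor in Z. Z1 = {1, 2, 3}; fixed.
Sat(E[q U EX (r → (EG q))]) = {1, 2, 3}
|Sat(E[q U EX (r → (EG q))])| = |{1, 2, 3}| = 3.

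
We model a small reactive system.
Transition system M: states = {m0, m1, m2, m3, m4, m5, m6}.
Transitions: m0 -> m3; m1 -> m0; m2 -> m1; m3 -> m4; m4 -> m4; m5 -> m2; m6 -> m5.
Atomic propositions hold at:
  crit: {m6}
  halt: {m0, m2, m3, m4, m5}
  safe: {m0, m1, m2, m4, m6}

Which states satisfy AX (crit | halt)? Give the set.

{m0, m1, m3, m4, m5, m6}

Sat(crit | halt) = {m0, m2, m3, m4, m5, m6}
Sat(AX (crit | halt)) = {s : every successor in {m0, m2, m3, m4, m5, m6}} = {m0, m1, m3, m4, m5, m6}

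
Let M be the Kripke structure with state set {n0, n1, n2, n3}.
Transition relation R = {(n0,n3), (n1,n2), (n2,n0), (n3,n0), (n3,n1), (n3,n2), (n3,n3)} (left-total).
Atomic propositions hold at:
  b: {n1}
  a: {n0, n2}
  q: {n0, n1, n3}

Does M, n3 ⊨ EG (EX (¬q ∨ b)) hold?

Yes

Sat(¬q) = {n2}
Sat(¬q ∨ b) = {n1, n2}
Sat(EX (¬q ∨ b)) = {s : some successor in {n1, n2}} = {n1, n3}
EG (EX (¬q ∨ b)): greatest fixpoint, start Z0 = {n1, n3}, keep only states in Sat with some successor in Z. Z1 = {n3}; fixed.
Sat(EG (EX (¬q ∨ b))) = {n3}
n3 ∈ Sat(EG (EX (¬q ∨ b))) = {n3}, so the formula holds at n3.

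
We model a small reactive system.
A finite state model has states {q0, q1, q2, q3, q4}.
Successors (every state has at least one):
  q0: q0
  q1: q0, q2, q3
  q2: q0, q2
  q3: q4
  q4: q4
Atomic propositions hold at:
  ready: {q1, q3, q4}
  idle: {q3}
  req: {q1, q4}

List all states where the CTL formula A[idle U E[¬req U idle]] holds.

{q3}

Sat(¬req) = {q0, q2, q3}
E[¬req U idle]: least fixpoint, start Z0 = Sat(idle) = {q3}, add states in Sat(¬req) with some successor in Z. Already a fixed point.
Sat(E[¬req U idle]) = {q3}
A[idle U E[¬req U idle]]: least fixpoint, start Z0 = Sat(E[¬req U idle]) = {q3}, add states in Sat(idle) with every successor in Z. Already a fixed point.
Sat(A[idle U E[¬req U idle]]) = {q3}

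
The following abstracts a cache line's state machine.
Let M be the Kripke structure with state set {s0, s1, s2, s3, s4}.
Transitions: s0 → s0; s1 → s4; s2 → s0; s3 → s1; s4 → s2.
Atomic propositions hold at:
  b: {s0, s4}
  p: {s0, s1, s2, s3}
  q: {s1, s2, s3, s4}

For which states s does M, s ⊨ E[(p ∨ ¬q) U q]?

{s1, s2, s3, s4}

Sat(¬q) = {s0}
Sat(p ∨ ¬q) = {s0, s1, s2, s3}
E[(p ∨ ¬q) U q]: least fixpoint, start Z0 = Sat(q) = {s1, s2, s3, s4}, add states in Sat(p ∨ ¬q) with some successor in Z. Already a fixed point.
Sat(E[(p ∨ ¬q) U q]) = {s1, s2, s3, s4}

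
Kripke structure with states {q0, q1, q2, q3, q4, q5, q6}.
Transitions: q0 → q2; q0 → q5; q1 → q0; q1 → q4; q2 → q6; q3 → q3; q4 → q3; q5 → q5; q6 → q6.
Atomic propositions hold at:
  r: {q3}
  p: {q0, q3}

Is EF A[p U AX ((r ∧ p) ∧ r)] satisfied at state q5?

Sat(r ∧ p) = {q3}
Sat((r ∧ p) ∧ r) = {q3}
Sat(AX ((r ∧ p) ∧ r)) = {s : every successor in {q3}} = {q3, q4}
A[p U AX ((r ∧ p) ∧ r)]: least fixpoint, start Z0 = Sat(AX ((r ∧ p) ∧ r)) = {q3, q4}, add states in Sat(p) with every successor in Z. Already a fixed point.
Sat(A[p U AX ((r ∧ p) ∧ r)]) = {q3, q4}
EF A[p U AX ((r ∧ p) ∧ r)]: least fixpoint, start Z0 = {q3, q4}, add states with some successor in Z. Z1 = {q1, q3, q4}; fixed.
Sat(EF A[p U AX ((r ∧ p) ∧ r)]) = {q1, q3, q4}
q5 ∉ Sat(EF A[p U AX ((r ∧ p) ∧ r)]) = {q1, q3, q4}, so the formula does not hold at q5.

No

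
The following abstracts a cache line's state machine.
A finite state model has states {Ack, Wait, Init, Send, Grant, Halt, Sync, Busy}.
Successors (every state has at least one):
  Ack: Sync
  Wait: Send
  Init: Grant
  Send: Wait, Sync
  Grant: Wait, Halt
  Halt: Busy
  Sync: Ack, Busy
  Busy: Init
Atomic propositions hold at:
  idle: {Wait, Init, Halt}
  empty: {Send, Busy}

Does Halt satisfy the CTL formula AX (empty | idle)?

Yes

Sat(empty | idle) = {Wait, Init, Send, Halt, Busy}
Sat(AX (empty | idle)) = {s : every successor in {Wait, Init, Send, Halt, Busy}} = {Wait, Grant, Halt, Busy}
Halt ∈ Sat(AX (empty | idle)) = {Wait, Grant, Halt, Busy}, so the formula holds at Halt.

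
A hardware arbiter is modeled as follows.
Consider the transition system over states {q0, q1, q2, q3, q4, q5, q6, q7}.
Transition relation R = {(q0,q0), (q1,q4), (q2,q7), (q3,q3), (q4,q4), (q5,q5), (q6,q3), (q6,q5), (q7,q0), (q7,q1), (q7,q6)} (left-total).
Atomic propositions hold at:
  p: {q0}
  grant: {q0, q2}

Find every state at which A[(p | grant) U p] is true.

{q0}

Sat(p | grant) = {q0, q2}
A[(p | grant) U p]: least fixpoint, start Z0 = Sat(p) = {q0}, add states in Sat(p | grant) with every successor in Z. Already a fixed point.
Sat(A[(p | grant) U p]) = {q0}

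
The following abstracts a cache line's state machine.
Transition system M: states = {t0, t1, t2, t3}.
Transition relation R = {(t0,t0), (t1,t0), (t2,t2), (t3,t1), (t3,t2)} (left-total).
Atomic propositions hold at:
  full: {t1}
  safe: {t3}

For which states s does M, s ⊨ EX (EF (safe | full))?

{t3}

Sat(safe | full) = {t1, t3}
EF (safe | full): least fixpoint, start Z0 = {t1, t3}, add states with some successor in Z. Already a fixed point.
Sat(EF (safe | full)) = {t1, t3}
Sat(EX (EF (safe | full))) = {s : some successor in {t1, t3}} = {t3}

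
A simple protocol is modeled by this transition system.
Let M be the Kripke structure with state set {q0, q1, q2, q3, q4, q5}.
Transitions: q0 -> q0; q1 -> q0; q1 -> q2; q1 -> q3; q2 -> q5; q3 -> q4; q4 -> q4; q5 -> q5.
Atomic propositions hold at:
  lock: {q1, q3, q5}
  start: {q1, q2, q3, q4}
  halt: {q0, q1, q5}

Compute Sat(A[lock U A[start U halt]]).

A[start U halt]: least fixpoint, start Z0 = Sat(halt) = {q0, q1, q5}, add states in Sat(start) with every successor in Z. Z1 = {q0, q1, q2, q5}; fixed.
Sat(A[start U halt]) = {q0, q1, q2, q5}
A[lock U A[start U halt]]: least fixpoint, start Z0 = Sat(A[start U halt]) = {q0, q1, q2, q5}, add states in Sat(lock) with every successor in Z. Already a fixed point.
Sat(A[lock U A[start U halt]]) = {q0, q1, q2, q5}

{q0, q1, q2, q5}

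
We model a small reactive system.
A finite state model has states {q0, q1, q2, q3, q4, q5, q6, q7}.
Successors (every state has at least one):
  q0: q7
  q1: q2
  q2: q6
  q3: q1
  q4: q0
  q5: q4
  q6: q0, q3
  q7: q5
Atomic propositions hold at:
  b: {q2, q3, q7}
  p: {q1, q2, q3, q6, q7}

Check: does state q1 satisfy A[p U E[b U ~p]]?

No

Sat(~p) = {q0, q4, q5}
E[b U ~p]: least fixpoint, start Z0 = Sat(~p) = {q0, q4, q5}, add states in Sat(b) with some successor in Z. Z1 = {q0, q4, q5, q7}; fixed.
Sat(E[b U ~p]) = {q0, q4, q5, q7}
A[p U E[b U ~p]]: least fixpoint, start Z0 = Sat(E[b U ~p]) = {q0, q4, q5, q7}, add states in Sat(p) with every successor in Z. Already a fixed point.
Sat(A[p U E[b U ~p]]) = {q0, q4, q5, q7}
q1 ∉ Sat(A[p U E[b U ~p]]) = {q0, q4, q5, q7}, so the formula does not hold at q1.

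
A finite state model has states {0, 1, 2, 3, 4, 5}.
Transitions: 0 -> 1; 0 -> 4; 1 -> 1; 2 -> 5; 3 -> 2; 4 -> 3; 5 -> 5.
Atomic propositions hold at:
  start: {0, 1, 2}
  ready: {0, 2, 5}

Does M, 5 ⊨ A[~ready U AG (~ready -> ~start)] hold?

Yes

Sat(~ready) = {1, 3, 4}
Sat(~start) = {3, 4, 5}
Sat(~ready -> ~start) = {0, 2, 3, 4, 5}
AG (~ready -> ~start): greatest fixpoint, start Z0 = {0, 2, 3, 4, 5}, keep only states in Sat with every successor in Z. Z1 = {2, 3, 4, 5}; fixed.
Sat(AG (~ready -> ~start)) = {2, 3, 4, 5}
A[~ready U AG (~ready -> ~start)]: least fixpoint, start Z0 = Sat(AG (~ready -> ~start)) = {2, 3, 4, 5}, add states in Sat(~ready) with every successor in Z. Already a fixed point.
Sat(A[~ready U AG (~ready -> ~start)]) = {2, 3, 4, 5}
5 ∈ Sat(A[~ready U AG (~ready -> ~start)]) = {2, 3, 4, 5}, so the formula holds at 5.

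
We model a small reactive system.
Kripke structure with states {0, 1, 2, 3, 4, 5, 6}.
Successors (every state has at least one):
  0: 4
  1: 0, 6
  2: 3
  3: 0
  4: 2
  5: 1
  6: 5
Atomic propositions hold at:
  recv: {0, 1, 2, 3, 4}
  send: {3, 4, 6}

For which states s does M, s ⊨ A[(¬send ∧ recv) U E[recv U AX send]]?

{0, 1, 2, 3, 4}

Sat(¬send) = {0, 1, 2, 5}
Sat(¬send ∧ recv) = {0, 1, 2}
Sat(AX send) = {s : every successor in {3, 4, 6}} = {0, 2}
E[recv U AX send]: least fixpoint, start Z0 = Sat(AX send) = {0, 2}, add states in Sat(recv) with some successor in Z. Z1 = {0, 1, 2, 3, 4}; fixed.
Sat(E[recv U AX send]) = {0, 1, 2, 3, 4}
A[(¬send ∧ recv) U E[recv U AX send]]: least fixpoint, start Z0 = Sat(E[recv U AX send]) = {0, 1, 2, 3, 4}, add states in Sat(¬send ∧ recv) with every successor in Z. Already a fixed point.
Sat(A[(¬send ∧ recv) U E[recv U AX send]]) = {0, 1, 2, 3, 4}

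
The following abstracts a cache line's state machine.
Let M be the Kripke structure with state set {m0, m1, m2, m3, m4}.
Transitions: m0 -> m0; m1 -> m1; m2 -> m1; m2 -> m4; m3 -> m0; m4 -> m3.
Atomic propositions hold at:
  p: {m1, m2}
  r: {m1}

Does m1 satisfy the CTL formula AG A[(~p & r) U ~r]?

No

Sat(~p) = {m0, m3, m4}
Sat(~p & r) = ∅
Sat(~r) = {m0, m2, m3, m4}
A[(~p & r) U ~r]: least fixpoint, start Z0 = Sat(~r) = {m0, m2, m3, m4}, add states in Sat(~p & r) with every successor in Z. Already a fixed point.
Sat(A[(~p & r) U ~r]) = {m0, m2, m3, m4}
AG A[(~p & r) U ~r]: greatest fixpoint, start Z0 = {m0, m2, m3, m4}, keep only states in Sat with every successor in Z. Z1 = {m0, m3, m4}; fixed.
Sat(AG A[(~p & r) U ~r]) = {m0, m3, m4}
m1 ∉ Sat(AG A[(~p & r) U ~r]) = {m0, m3, m4}, so the formula does not hold at m1.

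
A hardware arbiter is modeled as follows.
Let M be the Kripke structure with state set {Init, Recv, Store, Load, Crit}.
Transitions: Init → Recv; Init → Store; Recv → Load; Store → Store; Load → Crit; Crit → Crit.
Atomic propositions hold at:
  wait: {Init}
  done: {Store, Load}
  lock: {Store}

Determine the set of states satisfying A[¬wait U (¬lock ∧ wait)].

{Init}

Sat(¬wait) = {Recv, Store, Load, Crit}
Sat(¬lock) = {Init, Recv, Load, Crit}
Sat(¬lock ∧ wait) = {Init}
A[¬wait U (¬lock ∧ wait)]: least fixpoint, start Z0 = Sat((¬lock ∧ wait)) = {Init}, add states in Sat(¬wait) with every successor in Z. Already a fixed point.
Sat(A[¬wait U (¬lock ∧ wait)]) = {Init}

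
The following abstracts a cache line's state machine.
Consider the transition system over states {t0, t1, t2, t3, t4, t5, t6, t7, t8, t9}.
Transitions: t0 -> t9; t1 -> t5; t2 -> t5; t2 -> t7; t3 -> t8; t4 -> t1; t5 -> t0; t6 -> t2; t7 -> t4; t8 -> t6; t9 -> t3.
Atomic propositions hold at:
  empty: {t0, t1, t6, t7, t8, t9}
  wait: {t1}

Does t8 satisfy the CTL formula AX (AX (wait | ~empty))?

Yes

Sat(~empty) = {t2, t3, t4, t5}
Sat(wait | ~empty) = {t1, t2, t3, t4, t5}
Sat(AX (wait | ~empty)) = {s : every successor in {t1, t2, t3, t4, t5}} = {t1, t4, t6, t7, t9}
Sat(AX (AX (wait | ~empty))) = {s : every successor in {t1, t4, t6, t7, t9}} = {t0, t4, t7, t8}
t8 ∈ Sat(AX (AX (wait | ~empty))) = {t0, t4, t7, t8}, so the formula holds at t8.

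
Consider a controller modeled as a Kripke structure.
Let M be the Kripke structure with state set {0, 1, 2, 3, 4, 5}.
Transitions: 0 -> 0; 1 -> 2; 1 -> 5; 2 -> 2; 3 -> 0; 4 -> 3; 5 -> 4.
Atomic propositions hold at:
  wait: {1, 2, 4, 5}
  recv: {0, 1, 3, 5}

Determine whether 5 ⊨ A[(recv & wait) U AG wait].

No

Sat(recv & wait) = {1, 5}
AG wait: greatest fixpoint, start Z0 = {1, 2, 4, 5}, keep only states in Sat with every successor in Z. Z1 = {1, 2, 5}; Z2 = {1, 2}; Z3 = {2}; fixed.
Sat(AG wait) = {2}
A[(recv & wait) U AG wait]: least fixpoint, start Z0 = Sat(AG wait) = {2}, add states in Sat(recv & wait) with every successor in Z. Already a fixed point.
Sat(A[(recv & wait) U AG wait]) = {2}
5 ∉ Sat(A[(recv & wait) U AG wait]) = {2}, so the formula does not hold at 5.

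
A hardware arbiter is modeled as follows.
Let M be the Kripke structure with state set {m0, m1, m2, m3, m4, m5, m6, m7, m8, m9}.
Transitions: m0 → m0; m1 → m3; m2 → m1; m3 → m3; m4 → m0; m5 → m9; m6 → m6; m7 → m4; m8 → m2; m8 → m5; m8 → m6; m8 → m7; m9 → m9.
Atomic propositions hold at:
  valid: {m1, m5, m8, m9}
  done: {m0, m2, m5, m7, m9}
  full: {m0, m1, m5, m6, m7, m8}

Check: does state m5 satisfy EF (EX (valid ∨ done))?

Yes

Sat(valid ∨ done) = {m0, m1, m2, m5, m7, m8, m9}
Sat(EX (valid ∨ done)) = {s : some successor in {m0, m1, m2, m5, m7, m8, m9}} = {m0, m2, m4, m5, m8, m9}
EF (EX (valid ∨ done)): least fixpoint, start Z0 = {m0, m2, m4, m5, m8, m9}, add states with some successor in Z. Z1 = {m0, m2, m4, m5, m7, m8, m9}; fixed.
Sat(EF (EX (valid ∨ done))) = {m0, m2, m4, m5, m7, m8, m9}
m5 ∈ Sat(EF (EX (valid ∨ done))) = {m0, m2, m4, m5, m7, m8, m9}, so the formula holds at m5.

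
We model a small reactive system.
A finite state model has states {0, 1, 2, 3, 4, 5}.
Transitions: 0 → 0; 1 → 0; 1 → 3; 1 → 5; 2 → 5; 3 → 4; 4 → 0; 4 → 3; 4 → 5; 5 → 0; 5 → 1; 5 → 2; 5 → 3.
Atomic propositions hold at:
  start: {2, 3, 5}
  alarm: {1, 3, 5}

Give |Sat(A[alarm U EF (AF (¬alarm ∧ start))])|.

5

Sat(¬alarm) = {0, 2, 4}
Sat(¬alarm ∧ start) = {2}
AF (¬alarm ∧ start): least fixpoint, start Z0 = {2}, add states with every successor in Z. Already a fixed point.
Sat(AF (¬alarm ∧ start)) = {2}
EF (AF (¬alarm ∧ start)): least fixpoint, start Z0 = {2}, add states with some successor in Z. Z1 = {2, 5}; Z2 = {1, 2, 4, 5}; Z3 = {1, 2, 3, 4, 5}; fixed.
Sat(EF (AF (¬alarm ∧ start))) = {1, 2, 3, 4, 5}
A[alarm U EF (AF (¬alarm ∧ start))]: least fixpoint, start Z0 = Sat(EF (AF (¬alarm ∧ start))) = {1, 2, 3, 4, 5}, add states in Sat(alarm) with every successor in Z. Already a fixed point.
Sat(A[alarm U EF (AF (¬alarm ∧ start))]) = {1, 2, 3, 4, 5}
|Sat(A[alarm U EF (AF (¬alarm ∧ start))])| = |{1, 2, 3, 4, 5}| = 5.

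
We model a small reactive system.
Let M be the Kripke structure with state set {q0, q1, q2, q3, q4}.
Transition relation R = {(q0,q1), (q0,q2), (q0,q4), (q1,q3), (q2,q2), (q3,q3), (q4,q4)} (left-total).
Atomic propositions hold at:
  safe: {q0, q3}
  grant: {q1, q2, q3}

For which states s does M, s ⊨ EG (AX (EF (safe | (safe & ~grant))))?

{q1, q3}

Sat(~grant) = {q0, q4}
Sat(safe & ~grant) = {q0}
Sat(safe | (safe & ~grant)) = {q0, q3}
EF (safe | (safe & ~grant)): least fixpoint, start Z0 = {q0, q3}, add states with some successor in Z. Z1 = {q0, q1, q3}; fixed.
Sat(EF (safe | (safe & ~grant))) = {q0, q1, q3}
Sat(AX (EF (safe | (safe & ~grant)))) = {s : every successor in {q0, q1, q3}} = {q1, q3}
EG (AX (EF (safe | (safe & ~grant)))): greatest fixpoint, start Z0 = {q1, q3}, keep only states in Sat with some successor in Z. Already a fixed point.
Sat(EG (AX (EF (safe | (safe & ~grant))))) = {q1, q3}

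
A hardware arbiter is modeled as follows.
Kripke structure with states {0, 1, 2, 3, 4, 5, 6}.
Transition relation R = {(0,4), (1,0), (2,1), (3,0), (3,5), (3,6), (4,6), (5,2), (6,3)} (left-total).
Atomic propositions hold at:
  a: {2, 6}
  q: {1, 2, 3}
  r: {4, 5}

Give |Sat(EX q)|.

Sat(EX q) = {s : some successor in {1, 2, 3}} = {2, 5, 6}
|Sat(EX q)| = |{2, 5, 6}| = 3.

3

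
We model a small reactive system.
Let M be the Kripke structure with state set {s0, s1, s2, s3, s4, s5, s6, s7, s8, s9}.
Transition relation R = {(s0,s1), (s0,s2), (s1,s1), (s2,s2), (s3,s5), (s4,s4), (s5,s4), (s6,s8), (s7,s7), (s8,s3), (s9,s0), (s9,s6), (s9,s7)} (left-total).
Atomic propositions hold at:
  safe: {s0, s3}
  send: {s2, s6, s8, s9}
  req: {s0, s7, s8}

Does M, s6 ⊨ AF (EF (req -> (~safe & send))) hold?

Yes

Sat(~safe) = {s1, s2, s4, s5, s6, s7, s8, s9}
Sat(~safe & send) = {s2, s6, s8, s9}
Sat(req -> (~safe & send)) = {s1, s2, s3, s4, s5, s6, s8, s9}
EF (req -> (~safe & send)): least fixpoint, start Z0 = {s1, s2, s3, s4, s5, s6, s8, s9}, add states with some successor in Z. Z1 = {s0, s1, s2, s3, s4, s5, s6, s8, s9}; fixed.
Sat(EF (req -> (~safe & send))) = {s0, s1, s2, s3, s4, s5, s6, s8, s9}
AF (EF (req -> (~safe & send))): least fixpoint, start Z0 = {s0, s1, s2, s3, s4, s5, s6, s8, s9}, add states with every successor in Z. Already a fixed point.
Sat(AF (EF (req -> (~safe & send)))) = {s0, s1, s2, s3, s4, s5, s6, s8, s9}
s6 ∈ Sat(AF (EF (req -> (~safe & send)))) = {s0, s1, s2, s3, s4, s5, s6, s8, s9}, so the formula holds at s6.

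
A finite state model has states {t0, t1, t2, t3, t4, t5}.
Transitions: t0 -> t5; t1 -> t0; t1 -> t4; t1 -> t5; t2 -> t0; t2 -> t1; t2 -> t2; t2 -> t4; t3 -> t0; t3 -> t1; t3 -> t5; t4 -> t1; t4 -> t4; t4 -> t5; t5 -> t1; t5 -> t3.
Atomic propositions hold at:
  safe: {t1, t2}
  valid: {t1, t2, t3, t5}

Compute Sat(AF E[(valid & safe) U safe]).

{t1, t2}

Sat(valid & safe) = {t1, t2}
E[(valid & safe) U safe]: least fixpoint, start Z0 = Sat(safe) = {t1, t2}, add states in Sat(valid & safe) with some successor in Z. Already a fixed point.
Sat(E[(valid & safe) U safe]) = {t1, t2}
AF E[(valid & safe) U safe]: least fixpoint, start Z0 = {t1, t2}, add states with every successor in Z. Already a fixed point.
Sat(AF E[(valid & safe) U safe]) = {t1, t2}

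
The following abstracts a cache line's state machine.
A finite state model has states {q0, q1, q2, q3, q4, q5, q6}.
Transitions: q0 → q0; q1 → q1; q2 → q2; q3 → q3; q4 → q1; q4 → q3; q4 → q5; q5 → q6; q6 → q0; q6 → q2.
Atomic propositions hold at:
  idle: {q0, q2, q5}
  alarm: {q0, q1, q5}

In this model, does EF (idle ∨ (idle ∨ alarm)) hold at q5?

Yes

Sat(idle ∨ alarm) = {q0, q1, q2, q5}
Sat(idle ∨ (idle ∨ alarm)) = {q0, q1, q2, q5}
EF (idle ∨ (idle ∨ alarm)): least fixpoint, start Z0 = {q0, q1, q2, q5}, add states with some successor in Z. Z1 = {q0, q1, q2, q4, q5, q6}; fixed.
Sat(EF (idle ∨ (idle ∨ alarm))) = {q0, q1, q2, q4, q5, q6}
q5 ∈ Sat(EF (idle ∨ (idle ∨ alarm))) = {q0, q1, q2, q4, q5, q6}, so the formula holds at q5.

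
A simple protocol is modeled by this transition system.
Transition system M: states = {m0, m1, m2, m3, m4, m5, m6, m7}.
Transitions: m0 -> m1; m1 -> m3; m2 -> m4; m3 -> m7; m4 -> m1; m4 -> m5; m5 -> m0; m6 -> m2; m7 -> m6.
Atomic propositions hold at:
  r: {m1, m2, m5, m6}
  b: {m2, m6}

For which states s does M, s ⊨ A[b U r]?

{m1, m2, m5, m6}

A[b U r]: least fixpoint, start Z0 = Sat(r) = {m1, m2, m5, m6}, add states in Sat(b) with every successor in Z. Already a fixed point.
Sat(A[b U r]) = {m1, m2, m5, m6}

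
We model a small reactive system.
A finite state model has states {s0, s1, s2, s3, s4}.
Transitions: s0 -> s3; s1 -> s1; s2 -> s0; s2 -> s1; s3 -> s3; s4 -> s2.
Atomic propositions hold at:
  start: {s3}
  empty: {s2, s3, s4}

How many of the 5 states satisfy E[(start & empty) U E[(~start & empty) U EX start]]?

4

Sat(start & empty) = {s3}
Sat(~start) = {s0, s1, s2, s4}
Sat(~start & empty) = {s2, s4}
Sat(EX start) = {s : some successor in {s3}} = {s0, s3}
E[(~start & empty) U EX start]: least fixpoint, start Z0 = Sat(EX start) = {s0, s3}, add states in Sat(~start & empty) with some successor in Z. Z1 = {s0, s2, s3}; Z2 = {s0, s2, s3, s4}; fixed.
Sat(E[(~start & empty) U EX start]) = {s0, s2, s3, s4}
E[(start & empty) U E[(~start & empty) U EX start]]: least fixpoint, start Z0 = Sat(E[(~start & empty) U EX start]) = {s0, s2, s3, s4}, add states in Sat(start & empty) with some successor in Z. Already a fixed point.
Sat(E[(start & empty) U E[(~start & empty) U EX start]]) = {s0, s2, s3, s4}
|Sat(E[(start & empty) U E[(~start & empty) U EX start]])| = |{s0, s2, s3, s4}| = 4.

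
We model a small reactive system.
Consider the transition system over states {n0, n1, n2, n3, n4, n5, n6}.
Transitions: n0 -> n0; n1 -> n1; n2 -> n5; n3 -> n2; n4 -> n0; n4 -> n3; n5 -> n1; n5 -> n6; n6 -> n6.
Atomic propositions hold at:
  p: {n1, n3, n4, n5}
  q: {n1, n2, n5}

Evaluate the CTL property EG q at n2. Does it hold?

Yes

EG q: greatest fixpoint, start Z0 = {n1, n2, n5}, keep only states in Sat with some successor in Z. Already a fixed point.
Sat(EG q) = {n1, n2, n5}
n2 ∈ Sat(EG q) = {n1, n2, n5}, so the formula holds at n2.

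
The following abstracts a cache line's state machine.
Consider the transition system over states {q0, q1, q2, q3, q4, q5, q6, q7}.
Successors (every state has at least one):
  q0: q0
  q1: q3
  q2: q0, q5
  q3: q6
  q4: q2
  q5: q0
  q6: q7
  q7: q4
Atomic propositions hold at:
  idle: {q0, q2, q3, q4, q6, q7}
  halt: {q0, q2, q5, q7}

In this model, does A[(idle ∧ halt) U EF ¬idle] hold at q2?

Sat(idle ∧ halt) = {q0, q2, q7}
Sat(¬idle) = {q1, q5}
EF ¬idle: least fixpoint, start Z0 = {q1, q5}, add states with some successor in Z. Z1 = {q1, q2, q5}; Z2 = {q1, q2, q4, q5}; Z3 = {q1, q2, q4, q5, q7}; Z4 = {q1, q2, q4, q5, q6, q7}; Z5 = {q1, q2, q3, q4, q5, q6, q7}; fixed.
Sat(EF ¬idle) = {q1, q2, q3, q4, q5, q6, q7}
A[(idle ∧ halt) U EF ¬idle]: least fixpoint, start Z0 = Sat(EF ¬idle) = {q1, q2, q3, q4, q5, q6, q7}, add states in Sat(idle ∧ halt) with every successor in Z. Already a fixed point.
Sat(A[(idle ∧ halt) U EF ¬idle]) = {q1, q2, q3, q4, q5, q6, q7}
q2 ∈ Sat(A[(idle ∧ halt) U EF ¬idle]) = {q1, q2, q3, q4, q5, q6, q7}, so the formula holds at q2.

Yes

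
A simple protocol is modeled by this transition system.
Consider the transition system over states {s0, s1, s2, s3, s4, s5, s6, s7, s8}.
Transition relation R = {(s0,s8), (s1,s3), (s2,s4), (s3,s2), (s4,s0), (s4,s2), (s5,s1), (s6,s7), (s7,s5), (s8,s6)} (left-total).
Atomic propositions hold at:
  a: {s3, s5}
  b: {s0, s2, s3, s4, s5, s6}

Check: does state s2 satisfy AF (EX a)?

No

Sat(EX a) = {s : some successor in {s3, s5}} = {s1, s7}
AF (EX a): least fixpoint, start Z0 = {s1, s7}, add states with every successor in Z. Z1 = {s1, s5, s6, s7}; Z2 = {s1, s5, s6, s7, s8}; Z3 = {s0, s1, s5, s6, s7, s8}; fixed.
Sat(AF (EX a)) = {s0, s1, s5, s6, s7, s8}
s2 ∉ Sat(AF (EX a)) = {s0, s1, s5, s6, s7, s8}, so the formula does not hold at s2.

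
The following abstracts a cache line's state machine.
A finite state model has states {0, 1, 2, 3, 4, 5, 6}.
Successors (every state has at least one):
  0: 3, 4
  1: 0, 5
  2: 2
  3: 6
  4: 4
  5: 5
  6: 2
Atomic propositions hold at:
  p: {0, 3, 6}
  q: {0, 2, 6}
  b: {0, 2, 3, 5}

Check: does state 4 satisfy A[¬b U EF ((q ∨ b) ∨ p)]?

No

Sat(¬b) = {1, 4, 6}
Sat(q ∨ b) = {0, 2, 3, 5, 6}
Sat((q ∨ b) ∨ p) = {0, 2, 3, 5, 6}
EF ((q ∨ b) ∨ p): least fixpoint, start Z0 = {0, 2, 3, 5, 6}, add states with some successor in Z. Z1 = {0, 1, 2, 3, 5, 6}; fixed.
Sat(EF ((q ∨ b) ∨ p)) = {0, 1, 2, 3, 5, 6}
A[¬b U EF ((q ∨ b) ∨ p)]: least fixpoint, start Z0 = Sat(EF ((q ∨ b) ∨ p)) = {0, 1, 2, 3, 5, 6}, add states in Sat(¬b) with every successor in Z. Already a fixed point.
Sat(A[¬b U EF ((q ∨ b) ∨ p)]) = {0, 1, 2, 3, 5, 6}
4 ∉ Sat(A[¬b U EF ((q ∨ b) ∨ p)]) = {0, 1, 2, 3, 5, 6}, so the formula does not hold at 4.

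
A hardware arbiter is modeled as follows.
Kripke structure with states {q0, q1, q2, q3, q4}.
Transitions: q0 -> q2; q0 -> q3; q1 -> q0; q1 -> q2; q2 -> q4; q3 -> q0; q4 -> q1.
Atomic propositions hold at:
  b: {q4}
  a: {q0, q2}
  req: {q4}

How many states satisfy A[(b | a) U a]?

2

Sat(b | a) = {q0, q2, q4}
A[(b | a) U a]: least fixpoint, start Z0 = Sat(a) = {q0, q2}, add states in Sat(b | a) with every successor in Z. Already a fixed point.
Sat(A[(b | a) U a]) = {q0, q2}
|Sat(A[(b | a) U a])| = |{q0, q2}| = 2.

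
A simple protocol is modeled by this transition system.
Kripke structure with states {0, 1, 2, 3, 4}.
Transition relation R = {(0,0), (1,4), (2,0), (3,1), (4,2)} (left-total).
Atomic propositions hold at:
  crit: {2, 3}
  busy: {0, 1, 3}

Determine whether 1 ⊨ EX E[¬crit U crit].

Sat(¬crit) = {0, 1, 4}
E[¬crit U crit]: least fixpoint, start Z0 = Sat(crit) = {2, 3}, add states in Sat(¬crit) with some successor in Z. Z1 = {2, 3, 4}; Z2 = {1, 2, 3, 4}; fixed.
Sat(E[¬crit U crit]) = {1, 2, 3, 4}
Sat(EX E[¬crit U crit]) = {s : some successor in {1, 2, 3, 4}} = {1, 3, 4}
1 ∈ Sat(EX E[¬crit U crit]) = {1, 3, 4}, so the formula holds at 1.

Yes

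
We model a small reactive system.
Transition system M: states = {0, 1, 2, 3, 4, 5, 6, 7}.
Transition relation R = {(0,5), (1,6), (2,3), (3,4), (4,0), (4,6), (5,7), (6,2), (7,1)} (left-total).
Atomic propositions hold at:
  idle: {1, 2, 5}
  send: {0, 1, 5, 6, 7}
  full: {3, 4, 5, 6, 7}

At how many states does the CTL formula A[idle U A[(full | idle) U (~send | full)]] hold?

Sat(full | idle) = {1, 2, 3, 4, 5, 6, 7}
Sat(~send) = {2, 3, 4}
Sat(~send | full) = {2, 3, 4, 5, 6, 7}
A[(full | idle) U (~send | full)]: least fixpoint, start Z0 = Sat((~send | full)) = {2, 3, 4, 5, 6, 7}, add states in Sat(full | idle) with every successor in Z. Z1 = {1, 2, 3, 4, 5, 6, 7}; fixed.
Sat(A[(full | idle) U (~send | full)]) = {1, 2, 3, 4, 5, 6, 7}
A[idle U A[(full | idle) U (~send | full)]]: least fixpoint, start Z0 = Sat(A[(full | idle) U (~send | full)]) = {1, 2, 3, 4, 5, 6, 7}, add states in Sat(idle) with every successor in Z. Already a fixed point.
Sat(A[idle U A[(full | idle) U (~send | full)]]) = {1, 2, 3, 4, 5, 6, 7}
|Sat(A[idle U A[(full | idle) U (~send | full)]])| = |{1, 2, 3, 4, 5, 6, 7}| = 7.

7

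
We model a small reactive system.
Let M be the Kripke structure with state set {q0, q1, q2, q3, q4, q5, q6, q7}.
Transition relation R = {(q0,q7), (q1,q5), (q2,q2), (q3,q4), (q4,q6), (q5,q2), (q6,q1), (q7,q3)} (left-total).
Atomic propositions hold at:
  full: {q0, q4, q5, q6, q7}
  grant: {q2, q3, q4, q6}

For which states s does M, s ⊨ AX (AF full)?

AF full: least fixpoint, start Z0 = {q0, q4, q5, q6, q7}, add states with every successor in Z. Z1 = {q0, q1, q3, q4, q5, q6, q7}; fixed.
Sat(AF full) = {q0, q1, q3, q4, q5, q6, q7}
Sat(AX (AF full)) = {s : every successor in {q0, q1, q3, q4, q5, q6, q7}} = {q0, q1, q3, q4, q6, q7}

{q0, q1, q3, q4, q6, q7}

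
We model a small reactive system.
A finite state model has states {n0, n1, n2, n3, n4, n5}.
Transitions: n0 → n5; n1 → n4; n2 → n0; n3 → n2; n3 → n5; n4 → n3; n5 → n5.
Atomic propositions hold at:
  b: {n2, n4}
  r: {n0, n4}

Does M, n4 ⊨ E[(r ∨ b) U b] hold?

Yes

Sat(r ∨ b) = {n0, n2, n4}
E[(r ∨ b) U b]: least fixpoint, start Z0 = Sat(b) = {n2, n4}, add states in Sat(r ∨ b) with some successor in Z. Already a fixed point.
Sat(E[(r ∨ b) U b]) = {n2, n4}
n4 ∈ Sat(E[(r ∨ b) U b]) = {n2, n4}, so the formula holds at n4.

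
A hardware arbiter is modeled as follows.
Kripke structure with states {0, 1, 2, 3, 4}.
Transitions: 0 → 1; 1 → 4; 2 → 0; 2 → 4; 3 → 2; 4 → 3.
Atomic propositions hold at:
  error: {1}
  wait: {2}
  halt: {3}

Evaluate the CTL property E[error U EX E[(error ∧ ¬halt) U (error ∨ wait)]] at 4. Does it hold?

Sat(¬halt) = {0, 1, 2, 4}
Sat(error ∧ ¬halt) = {1}
Sat(error ∨ wait) = {1, 2}
E[(error ∧ ¬halt) U (error ∨ wait)]: least fixpoint, start Z0 = Sat((error ∨ wait)) = {1, 2}, add states in Sat(error ∧ ¬halt) with some successor in Z. Already a fixed point.
Sat(E[(error ∧ ¬halt) U (error ∨ wait)]) = {1, 2}
Sat(EX E[(error ∧ ¬halt) U (error ∨ wait)]) = {s : some successor in {1, 2}} = {0, 3}
E[error U EX E[(error ∧ ¬halt) U (error ∨ wait)]]: least fixpoint, start Z0 = Sat(EX E[(error ∧ ¬halt) U (error ∨ wait)]) = {0, 3}, add states in Sat(error) with some successor in Z. Already a fixed point.
Sat(E[error U EX E[(error ∧ ¬halt) U (error ∨ wait)]]) = {0, 3}
4 ∉ Sat(E[error U EX E[(error ∧ ¬halt) U (error ∨ wait)]]) = {0, 3}, so the formula does not hold at 4.

No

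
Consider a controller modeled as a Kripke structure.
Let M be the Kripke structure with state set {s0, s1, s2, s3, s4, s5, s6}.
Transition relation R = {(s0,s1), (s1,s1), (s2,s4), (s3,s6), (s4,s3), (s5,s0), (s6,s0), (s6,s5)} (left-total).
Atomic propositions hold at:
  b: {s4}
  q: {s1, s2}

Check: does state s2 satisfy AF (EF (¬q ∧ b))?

Sat(¬q) = {s0, s3, s4, s5, s6}
Sat(¬q ∧ b) = {s4}
EF (¬q ∧ b): least fixpoint, start Z0 = {s4}, add states with some successor in Z. Z1 = {s2, s4}; fixed.
Sat(EF (¬q ∧ b)) = {s2, s4}
AF (EF (¬q ∧ b)): least fixpoint, start Z0 = {s2, s4}, add states with every successor in Z. Already a fixed point.
Sat(AF (EF (¬q ∧ b))) = {s2, s4}
s2 ∈ Sat(AF (EF (¬q ∧ b))) = {s2, s4}, so the formula holds at s2.

Yes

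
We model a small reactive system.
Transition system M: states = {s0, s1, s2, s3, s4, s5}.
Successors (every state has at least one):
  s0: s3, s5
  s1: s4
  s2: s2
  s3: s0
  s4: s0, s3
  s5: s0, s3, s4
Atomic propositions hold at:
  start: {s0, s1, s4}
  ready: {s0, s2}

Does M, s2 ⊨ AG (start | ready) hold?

Yes

Sat(start | ready) = {s0, s1, s2, s4}
AG (start | ready): greatest fixpoint, start Z0 = {s0, s1, s2, s4}, keep only states in Sat with every successor in Z. Z1 = {s1, s2}; Z2 = {s2}; fixed.
Sat(AG (start | ready)) = {s2}
s2 ∈ Sat(AG (start | ready)) = {s2}, so the formula holds at s2.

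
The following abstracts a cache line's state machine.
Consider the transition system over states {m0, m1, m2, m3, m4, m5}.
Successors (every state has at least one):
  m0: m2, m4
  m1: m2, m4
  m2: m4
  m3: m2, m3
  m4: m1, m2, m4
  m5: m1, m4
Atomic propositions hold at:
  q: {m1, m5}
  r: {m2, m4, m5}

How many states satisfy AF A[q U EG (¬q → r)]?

Sat(¬q) = {m0, m2, m3, m4}
Sat(¬q → r) = {m1, m2, m4, m5}
EG (¬q → r): greatest fixpoint, start Z0 = {m1, m2, m4, m5}, keep only states in Sat with some successor in Z. Already a fixed point.
Sat(EG (¬q → r)) = {m1, m2, m4, m5}
A[q U EG (¬q → r)]: least fixpoint, start Z0 = Sat(EG (¬q → r)) = {m1, m2, m4, m5}, add states in Sat(q) with every successor in Z. Already a fixed point.
Sat(A[q U EG (¬q → r)]) = {m1, m2, m4, m5}
AF A[q U EG (¬q → r)]: least fixpoint, start Z0 = {m1, m2, m4, m5}, add states with every successor in Z. Z1 = {m0, m1, m2, m4, m5}; fixed.
Sat(AF A[q U EG (¬q → r)]) = {m0, m1, m2, m4, m5}
|Sat(AF A[q U EG (¬q → r)])| = |{m0, m1, m2, m4, m5}| = 5.

5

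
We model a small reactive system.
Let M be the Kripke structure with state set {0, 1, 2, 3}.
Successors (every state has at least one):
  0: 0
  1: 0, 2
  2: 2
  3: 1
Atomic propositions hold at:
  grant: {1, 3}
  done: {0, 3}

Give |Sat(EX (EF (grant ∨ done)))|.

Sat(grant ∨ done) = {0, 1, 3}
EF (grant ∨ done): least fixpoint, start Z0 = {0, 1, 3}, add states with some successor in Z. Already a fixed point.
Sat(EF (grant ∨ done)) = {0, 1, 3}
Sat(EX (EF (grant ∨ done))) = {s : some successor in {0, 1, 3}} = {0, 1, 3}
|Sat(EX (EF (grant ∨ done)))| = |{0, 1, 3}| = 3.

3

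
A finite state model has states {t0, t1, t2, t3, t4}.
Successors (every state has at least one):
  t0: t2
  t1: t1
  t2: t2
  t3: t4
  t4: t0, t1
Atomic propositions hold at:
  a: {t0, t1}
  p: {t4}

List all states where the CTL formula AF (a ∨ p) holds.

{t0, t1, t3, t4}

Sat(a ∨ p) = {t0, t1, t4}
AF (a ∨ p): least fixpoint, start Z0 = {t0, t1, t4}, add states with every successor in Z. Z1 = {t0, t1, t3, t4}; fixed.
Sat(AF (a ∨ p)) = {t0, t1, t3, t4}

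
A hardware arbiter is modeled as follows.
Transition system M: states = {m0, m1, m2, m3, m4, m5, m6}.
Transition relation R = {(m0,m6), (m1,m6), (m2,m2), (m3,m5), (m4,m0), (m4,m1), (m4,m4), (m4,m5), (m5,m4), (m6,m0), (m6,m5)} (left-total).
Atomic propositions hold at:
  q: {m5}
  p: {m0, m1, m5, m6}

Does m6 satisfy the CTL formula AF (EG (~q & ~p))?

Sat(~q) = {m0, m1, m2, m3, m4, m6}
Sat(~p) = {m2, m3, m4}
Sat(~q & ~p) = {m2, m3, m4}
EG (~q & ~p): greatest fixpoint, start Z0 = {m2, m3, m4}, keep only states in Sat with some successor in Z. Z1 = {m2, m4}; fixed.
Sat(EG (~q & ~p)) = {m2, m4}
AF (EG (~q & ~p)): least fixpoint, start Z0 = {m2, m4}, add states with every successor in Z. Z1 = {m2, m4, m5}; Z2 = {m2, m3, m4, m5}; fixed.
Sat(AF (EG (~q & ~p))) = {m2, m3, m4, m5}
m6 ∉ Sat(AF (EG (~q & ~p))) = {m2, m3, m4, m5}, so the formula does not hold at m6.

No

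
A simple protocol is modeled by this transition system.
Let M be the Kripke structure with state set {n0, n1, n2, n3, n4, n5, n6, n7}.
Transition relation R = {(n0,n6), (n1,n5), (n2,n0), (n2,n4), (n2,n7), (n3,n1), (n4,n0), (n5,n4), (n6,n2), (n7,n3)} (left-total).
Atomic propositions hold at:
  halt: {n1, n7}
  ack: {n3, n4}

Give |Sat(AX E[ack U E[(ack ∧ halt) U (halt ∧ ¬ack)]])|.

2

Sat(ack ∧ halt) = ∅
Sat(¬ack) = {n0, n1, n2, n5, n6, n7}
Sat(halt ∧ ¬ack) = {n1, n7}
E[(ack ∧ halt) U (halt ∧ ¬ack)]: least fixpoint, start Z0 = Sat((halt ∧ ¬ack)) = {n1, n7}, add states in Sat(ack ∧ halt) with some successor in Z. Already a fixed point.
Sat(E[(ack ∧ halt) U (halt ∧ ¬ack)]) = {n1, n7}
E[ack U E[(ack ∧ halt) U (halt ∧ ¬ack)]]: least fixpoint, start Z0 = Sat(E[(ack ∧ halt) U (halt ∧ ¬ack)]) = {n1, n7}, add states in Sat(ack) with some successor in Z. Z1 = {n1, n3, n7}; fixed.
Sat(E[ack U E[(ack ∧ halt) U (halt ∧ ¬ack)]]) = {n1, n3, n7}
Sat(AX E[ack U E[(ack ∧ halt) U (halt ∧ ¬ack)]]) = {s : every successor in {n1, n3, n7}} = {n3, n7}
|Sat(AX E[ack U E[(ack ∧ halt) U (halt ∧ ¬ack)]])| = |{n3, n7}| = 2.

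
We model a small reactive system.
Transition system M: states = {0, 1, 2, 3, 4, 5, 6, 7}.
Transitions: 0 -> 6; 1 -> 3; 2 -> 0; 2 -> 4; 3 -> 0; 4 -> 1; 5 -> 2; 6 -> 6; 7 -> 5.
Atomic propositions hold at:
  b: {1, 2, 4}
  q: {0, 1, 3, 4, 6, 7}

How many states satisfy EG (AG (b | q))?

6

Sat(b | q) = {0, 1, 2, 3, 4, 6, 7}
AG (b | q): greatest fixpoint, start Z0 = {0, 1, 2, 3, 4, 6, 7}, keep only states in Sat with every successor in Z. Z1 = {0, 1, 2, 3, 4, 6}; fixed.
Sat(AG (b | q)) = {0, 1, 2, 3, 4, 6}
EG (AG (b | q)): greatest fixpoint, start Z0 = {0, 1, 2, 3, 4, 6}, keep only states in Sat with some successor in Z. Already a fixed point.
Sat(EG (AG (b | q))) = {0, 1, 2, 3, 4, 6}
|Sat(EG (AG (b | q)))| = |{0, 1, 2, 3, 4, 6}| = 6.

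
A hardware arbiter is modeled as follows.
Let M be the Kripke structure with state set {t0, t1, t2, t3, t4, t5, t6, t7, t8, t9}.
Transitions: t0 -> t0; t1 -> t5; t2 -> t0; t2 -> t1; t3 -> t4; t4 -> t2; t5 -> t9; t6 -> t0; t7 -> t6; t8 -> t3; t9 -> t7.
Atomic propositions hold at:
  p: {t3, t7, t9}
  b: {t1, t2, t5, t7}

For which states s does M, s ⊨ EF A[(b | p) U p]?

{t1, t2, t3, t4, t5, t7, t8, t9}

Sat(b | p) = {t1, t2, t3, t5, t7, t9}
A[(b | p) U p]: least fixpoint, start Z0 = Sat(p) = {t3, t7, t9}, add states in Sat(b | p) with every successor in Z. Z1 = {t3, t5, t7, t9}; Z2 = {t1, t3, t5, t7, t9}; fixed.
Sat(A[(b | p) U p]) = {t1, t3, t5, t7, t9}
EF A[(b | p) U p]: least fixpoint, start Z0 = {t1, t3, t5, t7, t9}, add states with some successor in Z. Z1 = {t1, t2, t3, t5, t7, t8, t9}; Z2 = {t1, t2, t3, t4, t5, t7, t8, t9}; fixed.
Sat(EF A[(b | p) U p]) = {t1, t2, t3, t4, t5, t7, t8, t9}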